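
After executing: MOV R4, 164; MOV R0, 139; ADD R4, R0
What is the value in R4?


Register state trace:
  MOV R4, 164  → R4 = 164
  MOV R0, 139  → R0 = 139
  ADD R4, R0  → R4 = 164 + 139 = 303
Final: R4 = 303

303


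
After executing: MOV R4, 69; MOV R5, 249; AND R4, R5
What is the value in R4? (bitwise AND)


Register state trace:
  MOV R4, 69  → R4 = 69 (0b01000101)
  MOV R5, 249  → R5 = 249 (0b11111001)
  AND R4, R5  → R4 = 69 AND 249 = 65 (0b01000001)
Final: R4 = 65

65


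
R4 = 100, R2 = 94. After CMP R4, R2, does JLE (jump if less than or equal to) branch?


Trace:
  R4 = 100, R2 = 94
  CMP R4, R2  → compares 100 vs 94
  JLE checks: is 100 less than or equal to 94?
  100 > 94, so condition is false
Branch taken: No

No


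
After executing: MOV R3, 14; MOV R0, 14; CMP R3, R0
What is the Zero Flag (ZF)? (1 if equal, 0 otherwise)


Register state trace:
  MOV R3, 14  → R3 = 14
  MOV R0, 14  → R0 = 14
  CMP R3, R0  → computes 14 - 14 = 0
  Result is zero, so values are equal
ZF = 1

1


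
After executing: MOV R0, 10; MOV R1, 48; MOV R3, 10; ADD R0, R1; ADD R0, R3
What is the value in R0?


Register state trace:
  MOV R0, 10  → R0 = 10
  MOV R1, 48  → R1 = 48
  MOV R3, 10  → R3 = 10
  ADD R0, R1  → R0 = 10 + 48 = 58
  ADD R0, R3  → R0 = 58 + 10 = 68
Final: R0 = 68

68


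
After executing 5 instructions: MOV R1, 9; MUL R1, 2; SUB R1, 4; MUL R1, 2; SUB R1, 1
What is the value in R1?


Register state trace:
  MOV R1, 9  → R1 = 9
  MUL R1, 2  → R1 = 9 * 2 = 18
  SUB R1, 4  → R1 = 18 - 4 = 14
  MUL R1, 2  → R1 = 14 * 2 = 28
  SUB R1, 1  → R1 = 28 - 1 = 27
Final: R1 = 27

27


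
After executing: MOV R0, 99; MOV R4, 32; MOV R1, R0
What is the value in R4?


Register state trace:
  MOV R0, 99  → R0 = 99
  MOV R4, 32  → R4 = 32
  MOV R1, R0  → R1 = 99
Final: R4 = 32

32


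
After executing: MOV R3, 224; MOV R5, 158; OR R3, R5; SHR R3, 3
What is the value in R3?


Register state trace:
  MOV R3, 224  → R3 = 224 (0b11100000)
  MOV R5, 158  → R5 = 158 (0b10011110)
  OR R3, R5  → R3 = 224 OR 158 = 254 (0b11111110)
  SHR R3, 3  → R3 = 254 >> 3 = 31
Final: R3 = 31

31


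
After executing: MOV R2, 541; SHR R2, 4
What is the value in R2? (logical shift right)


Register state trace:
  MOV R2, 541  → R2 = 541
  SHR R2, 4  → R2 = 541 >> 4 = 541 // 2^4 = 33
Final: R2 = 33

33


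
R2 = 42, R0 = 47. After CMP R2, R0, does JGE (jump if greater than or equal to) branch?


Trace:
  R2 = 42, R0 = 47
  CMP R2, R0  → compares 42 vs 47
  JGE checks: is 42 greater than or equal to 47?
  42 < 47, so condition is false
Branch taken: No

No


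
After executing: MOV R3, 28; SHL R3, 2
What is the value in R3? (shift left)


Register state trace:
  MOV R3, 28  → R3 = 28
  SHL R3, 2  → R3 = 28 << 2 = 28 * 2^2 = 112
Final: R3 = 112

112


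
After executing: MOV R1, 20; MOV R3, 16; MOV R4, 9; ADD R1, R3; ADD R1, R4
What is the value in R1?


Register state trace:
  MOV R1, 20  → R1 = 20
  MOV R3, 16  → R3 = 16
  MOV R4, 9  → R4 = 9
  ADD R1, R3  → R1 = 20 + 16 = 36
  ADD R1, R4  → R1 = 36 + 9 = 45
Final: R1 = 45

45


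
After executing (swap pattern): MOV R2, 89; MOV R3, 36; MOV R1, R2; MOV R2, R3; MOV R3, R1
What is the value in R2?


Register state trace (swap pattern):
  MOV R2, 89  → R2 = 89
  MOV R3, 36  → R3 = 36
  MOV R1, R2  → R1 = 89  (save R2)
  MOV R2, R3  → R2 = 36  (R2 gets R3's value)
  MOV R3, R1  → R3 = 89  (R3 gets saved value)
Final: R2 = 36

36


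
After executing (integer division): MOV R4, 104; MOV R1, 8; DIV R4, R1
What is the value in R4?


Register state trace:
  MOV R4, 104  → R4 = 104
  MOV R1, 8  → R1 = 8
  DIV R4, R1  → R4 = 104 // 8 = 13
Final: R4 = 13

13


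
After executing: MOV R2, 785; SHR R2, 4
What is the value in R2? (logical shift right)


Register state trace:
  MOV R2, 785  → R2 = 785
  SHR R2, 4  → R2 = 785 >> 4 = 785 // 2^4 = 49
Final: R2 = 49

49


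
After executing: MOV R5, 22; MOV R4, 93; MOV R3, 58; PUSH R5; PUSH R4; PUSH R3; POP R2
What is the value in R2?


Stack trace (top is rightmost):
  MOV R5, 22  → R5 = 22
  MOV R4, 93  → R4 = 93
  MOV R3, 58  → R3 = 58
  PUSH R5  → stack: [22]
  PUSH R4  → stack: [22, 93]
  PUSH R3  → stack: [22, 93, 58]
  POP R2  → R2 = 58, stack: [22, 93]
Final: R2 = 58

58


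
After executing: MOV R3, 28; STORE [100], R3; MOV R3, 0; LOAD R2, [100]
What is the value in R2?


Register and memory trace:
  MOV R3, 28  → R3 = 28
  STORE [100], R3  → mem[100] = 28
  MOV R3, 0  → R3 = 0
  LOAD R2, [100]  → R2 = mem[100] = 28
Final: R2 = 28

28


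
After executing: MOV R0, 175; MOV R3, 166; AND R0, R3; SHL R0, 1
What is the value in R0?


Register state trace:
  MOV R0, 175  → R0 = 175 (0b10101111)
  MOV R3, 166  → R3 = 166 (0b10100110)
  AND R0, R3  → R0 = 175 AND 166 = 166 (0b10100110)
  SHL R0, 1  → R0 = 166 << 1 = 332
Final: R0 = 332

332


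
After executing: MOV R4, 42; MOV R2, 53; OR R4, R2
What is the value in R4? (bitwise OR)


Register state trace:
  MOV R4, 42  → R4 = 42 (0b00101010)
  MOV R2, 53  → R2 = 53 (0b00110101)
  OR R4, R2   → R4 = 42 OR 53 = 63 (0b00111111)
Final: R4 = 63

63


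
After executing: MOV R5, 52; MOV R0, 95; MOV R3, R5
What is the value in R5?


Register state trace:
  MOV R5, 52  → R5 = 52
  MOV R0, 95  → R0 = 95
  MOV R3, R5  → R3 = 52
Final: R5 = 52

52


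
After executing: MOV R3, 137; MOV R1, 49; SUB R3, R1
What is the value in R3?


Register state trace:
  MOV R3, 137  → R3 = 137
  MOV R1, 49  → R1 = 49
  SUB R3, R1  → R3 = 137 - 49 = 88
Final: R3 = 88

88


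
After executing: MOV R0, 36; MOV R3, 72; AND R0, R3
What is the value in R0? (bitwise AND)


Register state trace:
  MOV R0, 36  → R0 = 36 (0b00100100)
  MOV R3, 72  → R3 = 72 (0b01001000)
  AND R0, R3  → R0 = 36 AND 72 = 0 (0b00000000)
Final: R0 = 0

0


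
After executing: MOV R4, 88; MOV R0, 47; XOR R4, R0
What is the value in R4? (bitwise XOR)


Register state trace:
  MOV R4, 88  → R4 = 88 (0b01011000)
  MOV R0, 47  → R0 = 47 (0b00101111)
  XOR R4, R0  → R4 = 88 XOR 47 = 119 (0b01110111)
Final: R4 = 119

119


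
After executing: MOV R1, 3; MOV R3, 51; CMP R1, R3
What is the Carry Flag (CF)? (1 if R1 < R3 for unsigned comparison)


Register state trace:
  MOV R1, 3  → R1 = 3
  MOV R3, 51  → R3 = 51
  CMP R1, R3  → unsigned 3 - 51: borrow occurs
  3 < 51, so CF = 1
CF = 1

1


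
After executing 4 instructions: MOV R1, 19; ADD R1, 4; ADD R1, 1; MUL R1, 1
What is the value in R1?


Register state trace:
  MOV R1, 19  → R1 = 19
  ADD R1, 4  → R1 = 19 + 4 = 23
  ADD R1, 1  → R1 = 23 + 1 = 24
  MUL R1, 1  → R1 = 24 * 1 = 24
Final: R1 = 24

24


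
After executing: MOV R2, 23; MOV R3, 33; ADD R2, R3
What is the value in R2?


Register state trace:
  MOV R2, 23  → R2 = 23
  MOV R3, 33  → R3 = 33
  ADD R2, R3  → R2 = 23 + 33 = 56
Final: R2 = 56

56


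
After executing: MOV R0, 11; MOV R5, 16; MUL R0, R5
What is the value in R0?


Register state trace:
  MOV R0, 11  → R0 = 11
  MOV R5, 16  → R5 = 16
  MUL R0, R5  → R0 = 11 * 16 = 176
Final: R0 = 176

176


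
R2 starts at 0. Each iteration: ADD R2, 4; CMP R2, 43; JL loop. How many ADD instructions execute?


Loop trace (R2 starts at 0, target 43, step 4):
  ADD #1: R2 = 0 + 4 = 4  → 4 < 43, loop
  ADD #2: R2 = 4 + 4 = 8  → 8 < 43, loop
  ADD #3: R2 = 8 + 4 = 12  → 12 < 43, loop
  ADD #4: R2 = 12 + 4 = 16  → 16 < 43, loop
  ADD #5: R2 = 16 + 4 = 20  → 20 < 43, loop
  ADD #6: R2 = 20 + 4 = 24  → 24 < 43, loop
  ADD #7: R2 = 24 + 4 = 28  → 28 < 43, loop
  ADD #8: R2 = 28 + 4 = 32  → 32 < 43, loop
  ADD #9: R2 = 32 + 4 = 36  → 36 < 43, loop
  ADD #10: R2 = 36 + 4 = 40  → 40 < 43, loop
  ADD #11: R2 = 40 + 4 = 44  → 44 >= 43, exit
Total ADD instructions: 11

11


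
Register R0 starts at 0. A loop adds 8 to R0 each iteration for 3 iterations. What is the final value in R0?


Starting value: R0 = 0
  Iter 1: R0 = 0 + 8 = 8
  Iter 2: R0 = 8 + 8 = 16
  Iter 3: R0 = 16 + 8 = 24
Final: R0 = 24

24


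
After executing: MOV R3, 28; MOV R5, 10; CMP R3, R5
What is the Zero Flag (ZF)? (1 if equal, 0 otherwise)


Register state trace:
  MOV R3, 28  → R3 = 28
  MOV R5, 10  → R5 = 10
  CMP R3, R5  → computes 28 - 10 = 18
  Result is nonzero, so values are not equal
ZF = 0

0


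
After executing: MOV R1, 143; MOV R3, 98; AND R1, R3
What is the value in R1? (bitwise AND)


Register state trace:
  MOV R1, 143  → R1 = 143 (0b10001111)
  MOV R3, 98  → R3 = 98 (0b01100010)
  AND R1, R3  → R1 = 143 AND 98 = 2 (0b00000010)
Final: R1 = 2

2


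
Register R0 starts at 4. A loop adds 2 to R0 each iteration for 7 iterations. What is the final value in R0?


Starting value: R0 = 4
  Iter 1: R0 = 4 + 2 = 6
  Iter 2: R0 = 6 + 2 = 8
  Iter 3: R0 = 8 + 2 = 10
  Iter 4: R0 = 10 + 2 = 12
  Iter 5: R0 = 12 + 2 = 14
  Iter 6: R0 = 14 + 2 = 16
  Iter 7: R0 = 16 + 2 = 18
Final: R0 = 18

18


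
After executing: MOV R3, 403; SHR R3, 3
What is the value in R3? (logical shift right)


Register state trace:
  MOV R3, 403  → R3 = 403
  SHR R3, 3  → R3 = 403 >> 3 = 403 // 2^3 = 50
Final: R3 = 50

50


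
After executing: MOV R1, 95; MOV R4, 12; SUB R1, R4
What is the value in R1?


Register state trace:
  MOV R1, 95  → R1 = 95
  MOV R4, 12  → R4 = 12
  SUB R1, R4  → R1 = 95 - 12 = 83
Final: R1 = 83

83


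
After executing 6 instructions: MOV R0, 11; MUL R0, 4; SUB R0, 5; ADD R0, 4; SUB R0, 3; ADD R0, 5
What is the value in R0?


Register state trace:
  MOV R0, 11  → R0 = 11
  MUL R0, 4  → R0 = 11 * 4 = 44
  SUB R0, 5  → R0 = 44 - 5 = 39
  ADD R0, 4  → R0 = 39 + 4 = 43
  SUB R0, 3  → R0 = 43 - 3 = 40
  ADD R0, 5  → R0 = 40 + 5 = 45
Final: R0 = 45

45


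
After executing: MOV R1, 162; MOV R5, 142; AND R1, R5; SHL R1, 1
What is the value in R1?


Register state trace:
  MOV R1, 162  → R1 = 162 (0b10100010)
  MOV R5, 142  → R5 = 142 (0b10001110)
  AND R1, R5  → R1 = 162 AND 142 = 130 (0b10000010)
  SHL R1, 1  → R1 = 130 << 1 = 260
Final: R1 = 260

260


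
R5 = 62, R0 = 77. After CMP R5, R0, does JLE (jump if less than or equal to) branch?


Trace:
  R5 = 62, R0 = 77
  CMP R5, R0  → compares 62 vs 77
  JLE checks: is 62 less than or equal to 77?
  62 < 77, so condition is true
Branch taken: Yes

Yes


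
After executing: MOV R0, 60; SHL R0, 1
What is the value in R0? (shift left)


Register state trace:
  MOV R0, 60  → R0 = 60
  SHL R0, 1  → R0 = 60 << 1 = 60 * 2^1 = 120
Final: R0 = 120

120


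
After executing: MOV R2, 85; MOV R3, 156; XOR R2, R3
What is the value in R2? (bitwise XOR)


Register state trace:
  MOV R2, 85  → R2 = 85 (0b01010101)
  MOV R3, 156  → R3 = 156 (0b10011100)
  XOR R2, R3  → R2 = 85 XOR 156 = 201 (0b11001001)
Final: R2 = 201

201


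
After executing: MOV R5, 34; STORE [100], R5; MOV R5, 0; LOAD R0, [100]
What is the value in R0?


Register and memory trace:
  MOV R5, 34  → R5 = 34
  STORE [100], R5  → mem[100] = 34
  MOV R5, 0  → R5 = 0
  LOAD R0, [100]  → R0 = mem[100] = 34
Final: R0 = 34

34


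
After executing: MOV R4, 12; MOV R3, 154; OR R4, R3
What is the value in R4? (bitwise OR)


Register state trace:
  MOV R4, 12  → R4 = 12 (0b00001100)
  MOV R3, 154  → R3 = 154 (0b10011010)
  OR R4, R3   → R4 = 12 OR 154 = 158 (0b10011110)
Final: R4 = 158

158


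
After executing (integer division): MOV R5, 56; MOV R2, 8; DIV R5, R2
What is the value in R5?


Register state trace:
  MOV R5, 56  → R5 = 56
  MOV R2, 8  → R2 = 8
  DIV R5, R2  → R5 = 56 // 8 = 7
Final: R5 = 7

7


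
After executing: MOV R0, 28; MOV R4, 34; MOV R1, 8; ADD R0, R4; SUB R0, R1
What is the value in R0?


Register state trace:
  MOV R0, 28  → R0 = 28
  MOV R4, 34  → R4 = 34
  MOV R1, 8  → R1 = 8
  ADD R0, R4  → R0 = 28 + 34 = 62
  SUB R0, R1  → R0 = 62 - 8 = 54
Final: R0 = 54

54


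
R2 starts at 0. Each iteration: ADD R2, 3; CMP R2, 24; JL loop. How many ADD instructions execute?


Loop trace (R2 starts at 0, target 24, step 3):
  ADD #1: R2 = 0 + 3 = 3  → 3 < 24, loop
  ADD #2: R2 = 3 + 3 = 6  → 6 < 24, loop
  ADD #3: R2 = 6 + 3 = 9  → 9 < 24, loop
  ADD #4: R2 = 9 + 3 = 12  → 12 < 24, loop
  ADD #5: R2 = 12 + 3 = 15  → 15 < 24, loop
  ADD #6: R2 = 15 + 3 = 18  → 18 < 24, loop
  ADD #7: R2 = 18 + 3 = 21  → 21 < 24, loop
  ADD #8: R2 = 21 + 3 = 24  → 24 >= 24, exit
Total ADD instructions: 8

8


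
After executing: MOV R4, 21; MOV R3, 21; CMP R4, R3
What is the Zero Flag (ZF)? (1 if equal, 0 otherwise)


Register state trace:
  MOV R4, 21  → R4 = 21
  MOV R3, 21  → R3 = 21
  CMP R4, R3  → computes 21 - 21 = 0
  Result is zero, so values are equal
ZF = 1

1


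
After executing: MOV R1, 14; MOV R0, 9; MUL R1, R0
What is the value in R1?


Register state trace:
  MOV R1, 14  → R1 = 14
  MOV R0, 9  → R0 = 9
  MUL R1, R0  → R1 = 14 * 9 = 126
Final: R1 = 126

126


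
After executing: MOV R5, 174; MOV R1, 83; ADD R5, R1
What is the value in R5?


Register state trace:
  MOV R5, 174  → R5 = 174
  MOV R1, 83  → R1 = 83
  ADD R5, R1  → R5 = 174 + 83 = 257
Final: R5 = 257

257


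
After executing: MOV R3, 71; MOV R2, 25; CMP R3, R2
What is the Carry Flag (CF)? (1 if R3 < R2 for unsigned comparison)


Register state trace:
  MOV R3, 71  → R3 = 71
  MOV R2, 25  → R2 = 25
  CMP R3, R2  → unsigned 71 - 25: no borrow
  71 >= 25, so CF = 0
CF = 0

0


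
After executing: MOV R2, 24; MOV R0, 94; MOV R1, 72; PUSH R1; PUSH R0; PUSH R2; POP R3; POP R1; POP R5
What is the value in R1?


Stack trace (top is rightmost):
  MOV R2, 24  → R2 = 24
  MOV R0, 94  → R0 = 94
  MOV R1, 72  → R1 = 72
  PUSH R1  → stack: [72]
  PUSH R0  → stack: [72, 94]
  PUSH R2  → stack: [72, 94, 24]
  POP R3  → R3 = 24, stack: [72, 94]
  POP R1  → R1 = 94, stack: [72]
  POP R5  → R5 = 72, stack: []
Final: R1 = 94

94


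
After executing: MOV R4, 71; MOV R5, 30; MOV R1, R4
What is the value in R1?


Register state trace:
  MOV R4, 71  → R4 = 71
  MOV R5, 30  → R5 = 30
  MOV R1, R4  → R1 = 71
Final: R1 = 71

71


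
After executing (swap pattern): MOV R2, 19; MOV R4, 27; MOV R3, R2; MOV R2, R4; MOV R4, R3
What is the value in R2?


Register state trace (swap pattern):
  MOV R2, 19  → R2 = 19
  MOV R4, 27  → R4 = 27
  MOV R3, R2  → R3 = 19  (save R2)
  MOV R2, R4  → R2 = 27  (R2 gets R4's value)
  MOV R4, R3  → R4 = 19  (R4 gets saved value)
Final: R2 = 27

27


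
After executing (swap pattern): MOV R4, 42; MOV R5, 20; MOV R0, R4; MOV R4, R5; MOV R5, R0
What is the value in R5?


Register state trace (swap pattern):
  MOV R4, 42  → R4 = 42
  MOV R5, 20  → R5 = 20
  MOV R0, R4  → R0 = 42  (save R4)
  MOV R4, R5  → R4 = 20  (R4 gets R5's value)
  MOV R5, R0  → R5 = 42  (R5 gets saved value)
Final: R5 = 42

42


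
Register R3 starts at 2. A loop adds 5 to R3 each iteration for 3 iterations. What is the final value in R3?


Starting value: R3 = 2
  Iter 1: R3 = 2 + 5 = 7
  Iter 2: R3 = 7 + 5 = 12
  Iter 3: R3 = 12 + 5 = 17
Final: R3 = 17

17


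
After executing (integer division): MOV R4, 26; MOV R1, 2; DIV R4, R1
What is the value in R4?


Register state trace:
  MOV R4, 26  → R4 = 26
  MOV R1, 2  → R1 = 2
  DIV R4, R1  → R4 = 26 // 2 = 13
Final: R4 = 13

13


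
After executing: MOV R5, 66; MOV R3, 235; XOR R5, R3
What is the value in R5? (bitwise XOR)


Register state trace:
  MOV R5, 66  → R5 = 66 (0b01000010)
  MOV R3, 235  → R3 = 235 (0b11101011)
  XOR R5, R3  → R5 = 66 XOR 235 = 169 (0b10101001)
Final: R5 = 169

169


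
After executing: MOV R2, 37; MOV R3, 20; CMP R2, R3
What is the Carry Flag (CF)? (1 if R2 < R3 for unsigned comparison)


Register state trace:
  MOV R2, 37  → R2 = 37
  MOV R3, 20  → R3 = 20
  CMP R2, R3  → unsigned 37 - 20: no borrow
  37 >= 20, so CF = 0
CF = 0

0


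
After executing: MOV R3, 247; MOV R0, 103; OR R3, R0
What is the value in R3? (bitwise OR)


Register state trace:
  MOV R3, 247  → R3 = 247 (0b11110111)
  MOV R0, 103  → R0 = 103 (0b01100111)
  OR R3, R0   → R3 = 247 OR 103 = 247 (0b11110111)
Final: R3 = 247

247


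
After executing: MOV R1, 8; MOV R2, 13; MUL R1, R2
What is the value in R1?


Register state trace:
  MOV R1, 8  → R1 = 8
  MOV R2, 13  → R2 = 13
  MUL R1, R2  → R1 = 8 * 13 = 104
Final: R1 = 104

104


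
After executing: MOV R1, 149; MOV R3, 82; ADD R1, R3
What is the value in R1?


Register state trace:
  MOV R1, 149  → R1 = 149
  MOV R3, 82  → R3 = 82
  ADD R1, R3  → R1 = 149 + 82 = 231
Final: R1 = 231

231


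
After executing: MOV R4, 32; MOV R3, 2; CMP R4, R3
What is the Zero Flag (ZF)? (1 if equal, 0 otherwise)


Register state trace:
  MOV R4, 32  → R4 = 32
  MOV R3, 2  → R3 = 2
  CMP R4, R3  → computes 32 - 2 = 30
  Result is nonzero, so values are not equal
ZF = 0

0


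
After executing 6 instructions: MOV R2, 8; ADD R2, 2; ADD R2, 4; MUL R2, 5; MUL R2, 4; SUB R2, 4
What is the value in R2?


Register state trace:
  MOV R2, 8  → R2 = 8
  ADD R2, 2  → R2 = 8 + 2 = 10
  ADD R2, 4  → R2 = 10 + 4 = 14
  MUL R2, 5  → R2 = 14 * 5 = 70
  MUL R2, 4  → R2 = 70 * 4 = 280
  SUB R2, 4  → R2 = 280 - 4 = 276
Final: R2 = 276

276


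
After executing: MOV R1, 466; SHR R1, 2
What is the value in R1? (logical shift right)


Register state trace:
  MOV R1, 466  → R1 = 466
  SHR R1, 2  → R1 = 466 >> 2 = 466 // 2^2 = 116
Final: R1 = 116

116


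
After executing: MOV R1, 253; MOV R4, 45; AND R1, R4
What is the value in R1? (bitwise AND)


Register state trace:
  MOV R1, 253  → R1 = 253 (0b11111101)
  MOV R4, 45  → R4 = 45 (0b00101101)
  AND R1, R4  → R1 = 253 AND 45 = 45 (0b00101101)
Final: R1 = 45

45


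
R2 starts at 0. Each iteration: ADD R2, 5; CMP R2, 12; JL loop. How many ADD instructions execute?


Loop trace (R2 starts at 0, target 12, step 5):
  ADD #1: R2 = 0 + 5 = 5  → 5 < 12, loop
  ADD #2: R2 = 5 + 5 = 10  → 10 < 12, loop
  ADD #3: R2 = 10 + 5 = 15  → 15 >= 12, exit
Total ADD instructions: 3

3


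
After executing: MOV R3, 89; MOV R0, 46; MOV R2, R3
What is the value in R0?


Register state trace:
  MOV R3, 89  → R3 = 89
  MOV R0, 46  → R0 = 46
  MOV R2, R3  → R2 = 89
Final: R0 = 46

46


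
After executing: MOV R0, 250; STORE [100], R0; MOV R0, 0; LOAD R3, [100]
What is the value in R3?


Register and memory trace:
  MOV R0, 250  → R0 = 250
  STORE [100], R0  → mem[100] = 250
  MOV R0, 0  → R0 = 0
  LOAD R3, [100]  → R3 = mem[100] = 250
Final: R3 = 250

250


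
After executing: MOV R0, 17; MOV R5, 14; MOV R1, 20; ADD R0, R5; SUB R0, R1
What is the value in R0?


Register state trace:
  MOV R0, 17  → R0 = 17
  MOV R5, 14  → R5 = 14
  MOV R1, 20  → R1 = 20
  ADD R0, R5  → R0 = 17 + 14 = 31
  SUB R0, R1  → R0 = 31 - 20 = 11
Final: R0 = 11

11


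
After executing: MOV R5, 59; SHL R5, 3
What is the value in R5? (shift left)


Register state trace:
  MOV R5, 59  → R5 = 59
  SHL R5, 3  → R5 = 59 << 3 = 59 * 2^3 = 472
Final: R5 = 472

472


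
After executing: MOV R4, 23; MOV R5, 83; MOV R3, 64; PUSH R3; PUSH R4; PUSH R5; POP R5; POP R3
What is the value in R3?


Stack trace (top is rightmost):
  MOV R4, 23  → R4 = 23
  MOV R5, 83  → R5 = 83
  MOV R3, 64  → R3 = 64
  PUSH R3  → stack: [64]
  PUSH R4  → stack: [64, 23]
  PUSH R5  → stack: [64, 23, 83]
  POP R5  → R5 = 83, stack: [64, 23]
  POP R3  → R3 = 23, stack: [64]
Final: R3 = 23

23


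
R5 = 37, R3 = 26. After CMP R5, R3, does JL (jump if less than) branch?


Trace:
  R5 = 37, R3 = 26
  CMP R5, R3  → compares 37 vs 26
  JL checks: is 37 less than 26?
  37 > 26, so condition is false
Branch taken: No

No


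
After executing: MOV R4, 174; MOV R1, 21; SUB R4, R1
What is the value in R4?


Register state trace:
  MOV R4, 174  → R4 = 174
  MOV R1, 21  → R1 = 21
  SUB R4, R1  → R4 = 174 - 21 = 153
Final: R4 = 153

153


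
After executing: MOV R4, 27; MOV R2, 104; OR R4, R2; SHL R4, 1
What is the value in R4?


Register state trace:
  MOV R4, 27  → R4 = 27 (0b00011011)
  MOV R2, 104  → R2 = 104 (0b01101000)
  OR R4, R2  → R4 = 27 OR 104 = 123 (0b01111011)
  SHL R4, 1  → R4 = 123 << 1 = 246
Final: R4 = 246

246


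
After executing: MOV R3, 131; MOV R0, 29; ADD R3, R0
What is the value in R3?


Register state trace:
  MOV R3, 131  → R3 = 131
  MOV R0, 29  → R0 = 29
  ADD R3, R0  → R3 = 131 + 29 = 160
Final: R3 = 160

160


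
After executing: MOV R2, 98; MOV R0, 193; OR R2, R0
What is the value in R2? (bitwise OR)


Register state trace:
  MOV R2, 98  → R2 = 98 (0b01100010)
  MOV R0, 193  → R0 = 193 (0b11000001)
  OR R2, R0   → R2 = 98 OR 193 = 227 (0b11100011)
Final: R2 = 227

227


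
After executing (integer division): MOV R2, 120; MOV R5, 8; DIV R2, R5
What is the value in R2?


Register state trace:
  MOV R2, 120  → R2 = 120
  MOV R5, 8  → R5 = 8
  DIV R2, R5  → R2 = 120 // 8 = 15
Final: R2 = 15

15


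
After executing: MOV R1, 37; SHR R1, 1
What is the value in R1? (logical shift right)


Register state trace:
  MOV R1, 37  → R1 = 37
  SHR R1, 1  → R1 = 37 >> 1 = 37 // 2^1 = 18
Final: R1 = 18

18


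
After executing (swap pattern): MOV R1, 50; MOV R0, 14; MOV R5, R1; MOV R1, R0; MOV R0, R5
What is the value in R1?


Register state trace (swap pattern):
  MOV R1, 50  → R1 = 50
  MOV R0, 14  → R0 = 14
  MOV R5, R1  → R5 = 50  (save R1)
  MOV R1, R0  → R1 = 14  (R1 gets R0's value)
  MOV R0, R5  → R0 = 50  (R0 gets saved value)
Final: R1 = 14

14


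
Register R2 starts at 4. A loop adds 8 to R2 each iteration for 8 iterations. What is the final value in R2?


Starting value: R2 = 4
  Iter 1: R2 = 4 + 8 = 12
  Iter 2: R2 = 12 + 8 = 20
  Iter 3: R2 = 20 + 8 = 28
  Iter 4: R2 = 28 + 8 = 36
  Iter 5: R2 = 36 + 8 = 44
  Iter 6: R2 = 44 + 8 = 52
  Iter 7: R2 = 52 + 8 = 60
  Iter 8: R2 = 60 + 8 = 68
Final: R2 = 68

68


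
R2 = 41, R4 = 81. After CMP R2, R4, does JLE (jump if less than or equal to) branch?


Trace:
  R2 = 41, R4 = 81
  CMP R2, R4  → compares 41 vs 81
  JLE checks: is 41 less than or equal to 81?
  41 < 81, so condition is true
Branch taken: Yes

Yes


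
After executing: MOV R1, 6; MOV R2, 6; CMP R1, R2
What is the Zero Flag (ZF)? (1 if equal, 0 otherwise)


Register state trace:
  MOV R1, 6  → R1 = 6
  MOV R2, 6  → R2 = 6
  CMP R1, R2  → computes 6 - 6 = 0
  Result is zero, so values are equal
ZF = 1

1


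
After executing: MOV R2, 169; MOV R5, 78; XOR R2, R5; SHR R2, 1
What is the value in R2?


Register state trace:
  MOV R2, 169  → R2 = 169 (0b10101001)
  MOV R5, 78  → R5 = 78 (0b01001110)
  XOR R2, R5  → R2 = 169 XOR 78 = 231 (0b11100111)
  SHR R2, 1  → R2 = 231 >> 1 = 115
Final: R2 = 115

115


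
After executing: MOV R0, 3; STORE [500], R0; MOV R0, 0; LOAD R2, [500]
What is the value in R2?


Register and memory trace:
  MOV R0, 3  → R0 = 3
  STORE [500], R0  → mem[500] = 3
  MOV R0, 0  → R0 = 0
  LOAD R2, [500]  → R2 = mem[500] = 3
Final: R2 = 3

3


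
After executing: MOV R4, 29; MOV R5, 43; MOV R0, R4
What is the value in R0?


Register state trace:
  MOV R4, 29  → R4 = 29
  MOV R5, 43  → R5 = 43
  MOV R0, R4  → R0 = 29
Final: R0 = 29

29


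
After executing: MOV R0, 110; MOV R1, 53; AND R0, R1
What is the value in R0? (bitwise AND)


Register state trace:
  MOV R0, 110  → R0 = 110 (0b01101110)
  MOV R1, 53  → R1 = 53 (0b00110101)
  AND R0, R1  → R0 = 110 AND 53 = 36 (0b00100100)
Final: R0 = 36

36


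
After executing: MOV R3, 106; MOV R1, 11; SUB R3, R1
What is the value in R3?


Register state trace:
  MOV R3, 106  → R3 = 106
  MOV R1, 11  → R1 = 11
  SUB R3, R1  → R3 = 106 - 11 = 95
Final: R3 = 95

95


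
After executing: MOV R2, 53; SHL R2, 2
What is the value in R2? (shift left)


Register state trace:
  MOV R2, 53  → R2 = 53
  SHL R2, 2  → R2 = 53 << 2 = 53 * 2^2 = 212
Final: R2 = 212

212


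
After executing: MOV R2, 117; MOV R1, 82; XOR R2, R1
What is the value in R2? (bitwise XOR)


Register state trace:
  MOV R2, 117  → R2 = 117 (0b01110101)
  MOV R1, 82  → R1 = 82 (0b01010010)
  XOR R2, R1  → R2 = 117 XOR 82 = 39 (0b00100111)
Final: R2 = 39

39


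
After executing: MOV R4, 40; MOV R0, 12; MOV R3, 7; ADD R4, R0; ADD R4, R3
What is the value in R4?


Register state trace:
  MOV R4, 40  → R4 = 40
  MOV R0, 12  → R0 = 12
  MOV R3, 7  → R3 = 7
  ADD R4, R0  → R4 = 40 + 12 = 52
  ADD R4, R3  → R4 = 52 + 7 = 59
Final: R4 = 59

59


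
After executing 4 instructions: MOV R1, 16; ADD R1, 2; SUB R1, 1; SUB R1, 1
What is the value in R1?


Register state trace:
  MOV R1, 16  → R1 = 16
  ADD R1, 2  → R1 = 16 + 2 = 18
  SUB R1, 1  → R1 = 18 - 1 = 17
  SUB R1, 1  → R1 = 17 - 1 = 16
Final: R1 = 16

16


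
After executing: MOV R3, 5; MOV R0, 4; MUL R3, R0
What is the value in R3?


Register state trace:
  MOV R3, 5  → R3 = 5
  MOV R0, 4  → R0 = 4
  MUL R3, R0  → R3 = 5 * 4 = 20
Final: R3 = 20

20


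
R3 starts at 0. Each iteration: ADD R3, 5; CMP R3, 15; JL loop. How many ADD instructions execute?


Loop trace (R3 starts at 0, target 15, step 5):
  ADD #1: R3 = 0 + 5 = 5  → 5 < 15, loop
  ADD #2: R3 = 5 + 5 = 10  → 10 < 15, loop
  ADD #3: R3 = 10 + 5 = 15  → 15 >= 15, exit
Total ADD instructions: 3

3


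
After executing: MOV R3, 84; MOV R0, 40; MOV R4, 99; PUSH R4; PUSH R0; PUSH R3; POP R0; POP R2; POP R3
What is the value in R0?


Stack trace (top is rightmost):
  MOV R3, 84  → R3 = 84
  MOV R0, 40  → R0 = 40
  MOV R4, 99  → R4 = 99
  PUSH R4  → stack: [99]
  PUSH R0  → stack: [99, 40]
  PUSH R3  → stack: [99, 40, 84]
  POP R0  → R0 = 84, stack: [99, 40]
  POP R2  → R2 = 40, stack: [99]
  POP R3  → R3 = 99, stack: []
Final: R0 = 84

84


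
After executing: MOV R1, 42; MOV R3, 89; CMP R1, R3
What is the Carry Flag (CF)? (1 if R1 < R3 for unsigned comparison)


Register state trace:
  MOV R1, 42  → R1 = 42
  MOV R3, 89  → R3 = 89
  CMP R1, R3  → unsigned 42 - 89: borrow occurs
  42 < 89, so CF = 1
CF = 1

1


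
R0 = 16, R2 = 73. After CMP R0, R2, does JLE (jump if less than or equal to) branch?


Trace:
  R0 = 16, R2 = 73
  CMP R0, R2  → compares 16 vs 73
  JLE checks: is 16 less than or equal to 73?
  16 < 73, so condition is true
Branch taken: Yes

Yes


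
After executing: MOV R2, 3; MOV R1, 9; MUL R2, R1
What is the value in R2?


Register state trace:
  MOV R2, 3  → R2 = 3
  MOV R1, 9  → R1 = 9
  MUL R2, R1  → R2 = 3 * 9 = 27
Final: R2 = 27

27


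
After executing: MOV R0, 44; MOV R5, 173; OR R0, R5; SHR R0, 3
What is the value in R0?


Register state trace:
  MOV R0, 44  → R0 = 44 (0b00101100)
  MOV R5, 173  → R5 = 173 (0b10101101)
  OR R0, R5  → R0 = 44 OR 173 = 173 (0b10101101)
  SHR R0, 3  → R0 = 173 >> 3 = 21
Final: R0 = 21

21


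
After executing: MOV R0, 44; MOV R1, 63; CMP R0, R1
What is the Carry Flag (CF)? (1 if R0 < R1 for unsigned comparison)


Register state trace:
  MOV R0, 44  → R0 = 44
  MOV R1, 63  → R1 = 63
  CMP R0, R1  → unsigned 44 - 63: borrow occurs
  44 < 63, so CF = 1
CF = 1

1


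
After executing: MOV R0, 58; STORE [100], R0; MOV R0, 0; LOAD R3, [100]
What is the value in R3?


Register and memory trace:
  MOV R0, 58  → R0 = 58
  STORE [100], R0  → mem[100] = 58
  MOV R0, 0  → R0 = 0
  LOAD R3, [100]  → R3 = mem[100] = 58
Final: R3 = 58

58


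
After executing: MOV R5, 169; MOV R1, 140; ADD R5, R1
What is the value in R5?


Register state trace:
  MOV R5, 169  → R5 = 169
  MOV R1, 140  → R1 = 140
  ADD R5, R1  → R5 = 169 + 140 = 309
Final: R5 = 309

309


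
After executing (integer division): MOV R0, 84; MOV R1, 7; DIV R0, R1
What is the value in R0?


Register state trace:
  MOV R0, 84  → R0 = 84
  MOV R1, 7  → R1 = 7
  DIV R0, R1  → R0 = 84 // 7 = 12
Final: R0 = 12

12


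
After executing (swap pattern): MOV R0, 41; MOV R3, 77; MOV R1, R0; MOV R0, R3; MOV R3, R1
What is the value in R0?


Register state trace (swap pattern):
  MOV R0, 41  → R0 = 41
  MOV R3, 77  → R3 = 77
  MOV R1, R0  → R1 = 41  (save R0)
  MOV R0, R3  → R0 = 77  (R0 gets R3's value)
  MOV R3, R1  → R3 = 41  (R3 gets saved value)
Final: R0 = 77

77


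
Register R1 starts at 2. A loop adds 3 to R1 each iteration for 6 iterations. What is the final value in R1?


Starting value: R1 = 2
  Iter 1: R1 = 2 + 3 = 5
  Iter 2: R1 = 5 + 3 = 8
  Iter 3: R1 = 8 + 3 = 11
  Iter 4: R1 = 11 + 3 = 14
  Iter 5: R1 = 14 + 3 = 17
  Iter 6: R1 = 17 + 3 = 20
Final: R1 = 20

20


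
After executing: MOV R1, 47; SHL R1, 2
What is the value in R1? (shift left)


Register state trace:
  MOV R1, 47  → R1 = 47
  SHL R1, 2  → R1 = 47 << 2 = 47 * 2^2 = 188
Final: R1 = 188

188


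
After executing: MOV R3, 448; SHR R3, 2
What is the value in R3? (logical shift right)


Register state trace:
  MOV R3, 448  → R3 = 448
  SHR R3, 2  → R3 = 448 >> 2 = 448 // 2^2 = 112
Final: R3 = 112

112


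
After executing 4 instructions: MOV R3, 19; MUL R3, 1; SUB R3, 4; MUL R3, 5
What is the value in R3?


Register state trace:
  MOV R3, 19  → R3 = 19
  MUL R3, 1  → R3 = 19 * 1 = 19
  SUB R3, 4  → R3 = 19 - 4 = 15
  MUL R3, 5  → R3 = 15 * 5 = 75
Final: R3 = 75

75


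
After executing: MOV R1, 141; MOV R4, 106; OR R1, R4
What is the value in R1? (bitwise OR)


Register state trace:
  MOV R1, 141  → R1 = 141 (0b10001101)
  MOV R4, 106  → R4 = 106 (0b01101010)
  OR R1, R4   → R1 = 141 OR 106 = 239 (0b11101111)
Final: R1 = 239

239


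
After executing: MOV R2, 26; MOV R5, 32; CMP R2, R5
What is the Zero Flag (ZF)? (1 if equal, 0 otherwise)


Register state trace:
  MOV R2, 26  → R2 = 26
  MOV R5, 32  → R5 = 32
  CMP R2, R5  → computes 26 - 32 = -6
  Result is nonzero, so values are not equal
ZF = 0

0


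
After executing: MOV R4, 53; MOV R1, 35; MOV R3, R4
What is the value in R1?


Register state trace:
  MOV R4, 53  → R4 = 53
  MOV R1, 35  → R1 = 35
  MOV R3, R4  → R3 = 53
Final: R1 = 35

35


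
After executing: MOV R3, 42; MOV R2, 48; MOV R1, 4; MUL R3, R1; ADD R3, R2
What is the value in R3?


Register state trace:
  MOV R3, 42  → R3 = 42
  MOV R2, 48  → R2 = 48
  MOV R1, 4  → R1 = 4
  MUL R3, R1  → R3 = 42 * 4 = 168
  ADD R3, R2  → R3 = 168 + 48 = 216
Final: R3 = 216

216


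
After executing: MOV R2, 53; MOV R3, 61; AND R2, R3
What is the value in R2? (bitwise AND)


Register state trace:
  MOV R2, 53  → R2 = 53 (0b00110101)
  MOV R3, 61  → R3 = 61 (0b00111101)
  AND R2, R3  → R2 = 53 AND 61 = 53 (0b00110101)
Final: R2 = 53

53


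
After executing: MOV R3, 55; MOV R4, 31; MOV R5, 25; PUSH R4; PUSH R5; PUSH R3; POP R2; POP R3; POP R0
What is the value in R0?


Stack trace (top is rightmost):
  MOV R3, 55  → R3 = 55
  MOV R4, 31  → R4 = 31
  MOV R5, 25  → R5 = 25
  PUSH R4  → stack: [31]
  PUSH R5  → stack: [31, 25]
  PUSH R3  → stack: [31, 25, 55]
  POP R2  → R2 = 55, stack: [31, 25]
  POP R3  → R3 = 25, stack: [31]
  POP R0  → R0 = 31, stack: []
Final: R0 = 31

31


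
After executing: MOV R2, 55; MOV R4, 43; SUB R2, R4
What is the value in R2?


Register state trace:
  MOV R2, 55  → R2 = 55
  MOV R4, 43  → R4 = 43
  SUB R2, R4  → R2 = 55 - 43 = 12
Final: R2 = 12

12


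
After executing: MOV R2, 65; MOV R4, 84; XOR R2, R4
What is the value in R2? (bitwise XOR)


Register state trace:
  MOV R2, 65  → R2 = 65 (0b01000001)
  MOV R4, 84  → R4 = 84 (0b01010100)
  XOR R2, R4  → R2 = 65 XOR 84 = 21 (0b00010101)
Final: R2 = 21

21


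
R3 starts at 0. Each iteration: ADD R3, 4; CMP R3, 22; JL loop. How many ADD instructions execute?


Loop trace (R3 starts at 0, target 22, step 4):
  ADD #1: R3 = 0 + 4 = 4  → 4 < 22, loop
  ADD #2: R3 = 4 + 4 = 8  → 8 < 22, loop
  ADD #3: R3 = 8 + 4 = 12  → 12 < 22, loop
  ADD #4: R3 = 12 + 4 = 16  → 16 < 22, loop
  ADD #5: R3 = 16 + 4 = 20  → 20 < 22, loop
  ADD #6: R3 = 20 + 4 = 24  → 24 >= 22, exit
Total ADD instructions: 6

6


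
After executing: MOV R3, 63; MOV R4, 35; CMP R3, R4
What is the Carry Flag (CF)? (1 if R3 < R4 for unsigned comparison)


Register state trace:
  MOV R3, 63  → R3 = 63
  MOV R4, 35  → R4 = 35
  CMP R3, R4  → unsigned 63 - 35: no borrow
  63 >= 35, so CF = 0
CF = 0

0


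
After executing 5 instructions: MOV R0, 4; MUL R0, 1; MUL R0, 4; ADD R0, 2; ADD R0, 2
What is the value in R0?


Register state trace:
  MOV R0, 4  → R0 = 4
  MUL R0, 1  → R0 = 4 * 1 = 4
  MUL R0, 4  → R0 = 4 * 4 = 16
  ADD R0, 2  → R0 = 16 + 2 = 18
  ADD R0, 2  → R0 = 18 + 2 = 20
Final: R0 = 20

20


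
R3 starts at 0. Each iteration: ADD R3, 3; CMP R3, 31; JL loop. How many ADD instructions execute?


Loop trace (R3 starts at 0, target 31, step 3):
  ADD #1: R3 = 0 + 3 = 3  → 3 < 31, loop
  ADD #2: R3 = 3 + 3 = 6  → 6 < 31, loop
  ADD #3: R3 = 6 + 3 = 9  → 9 < 31, loop
  ADD #4: R3 = 9 + 3 = 12  → 12 < 31, loop
  ADD #5: R3 = 12 + 3 = 15  → 15 < 31, loop
  ADD #6: R3 = 15 + 3 = 18  → 18 < 31, loop
  ADD #7: R3 = 18 + 3 = 21  → 21 < 31, loop
  ADD #8: R3 = 21 + 3 = 24  → 24 < 31, loop
  ADD #9: R3 = 24 + 3 = 27  → 27 < 31, loop
  ADD #10: R3 = 27 + 3 = 30  → 30 < 31, loop
  ADD #11: R3 = 30 + 3 = 33  → 33 >= 31, exit
Total ADD instructions: 11

11


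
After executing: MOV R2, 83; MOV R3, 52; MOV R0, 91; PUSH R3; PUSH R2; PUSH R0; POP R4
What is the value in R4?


Stack trace (top is rightmost):
  MOV R2, 83  → R2 = 83
  MOV R3, 52  → R3 = 52
  MOV R0, 91  → R0 = 91
  PUSH R3  → stack: [52]
  PUSH R2  → stack: [52, 83]
  PUSH R0  → stack: [52, 83, 91]
  POP R4  → R4 = 91, stack: [52, 83]
Final: R4 = 91

91


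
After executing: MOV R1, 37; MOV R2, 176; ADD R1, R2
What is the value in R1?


Register state trace:
  MOV R1, 37  → R1 = 37
  MOV R2, 176  → R2 = 176
  ADD R1, R2  → R1 = 37 + 176 = 213
Final: R1 = 213

213


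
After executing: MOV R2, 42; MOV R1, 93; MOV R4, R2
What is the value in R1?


Register state trace:
  MOV R2, 42  → R2 = 42
  MOV R1, 93  → R1 = 93
  MOV R4, R2  → R4 = 42
Final: R1 = 93

93


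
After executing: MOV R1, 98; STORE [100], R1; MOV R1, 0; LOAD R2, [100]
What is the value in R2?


Register and memory trace:
  MOV R1, 98  → R1 = 98
  STORE [100], R1  → mem[100] = 98
  MOV R1, 0  → R1 = 0
  LOAD R2, [100]  → R2 = mem[100] = 98
Final: R2 = 98

98


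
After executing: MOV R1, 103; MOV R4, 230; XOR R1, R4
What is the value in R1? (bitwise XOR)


Register state trace:
  MOV R1, 103  → R1 = 103 (0b01100111)
  MOV R4, 230  → R4 = 230 (0b11100110)
  XOR R1, R4  → R1 = 103 XOR 230 = 129 (0b10000001)
Final: R1 = 129

129


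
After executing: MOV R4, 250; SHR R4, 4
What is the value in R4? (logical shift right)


Register state trace:
  MOV R4, 250  → R4 = 250
  SHR R4, 4  → R4 = 250 >> 4 = 250 // 2^4 = 15
Final: R4 = 15

15


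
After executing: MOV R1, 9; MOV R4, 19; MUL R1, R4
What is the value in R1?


Register state trace:
  MOV R1, 9  → R1 = 9
  MOV R4, 19  → R4 = 19
  MUL R1, R4  → R1 = 9 * 19 = 171
Final: R1 = 171

171


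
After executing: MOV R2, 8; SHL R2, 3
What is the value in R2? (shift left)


Register state trace:
  MOV R2, 8  → R2 = 8
  SHL R2, 3  → R2 = 8 << 3 = 8 * 2^3 = 64
Final: R2 = 64

64


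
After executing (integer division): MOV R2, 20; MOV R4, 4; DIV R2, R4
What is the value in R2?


Register state trace:
  MOV R2, 20  → R2 = 20
  MOV R4, 4  → R4 = 4
  DIV R2, R4  → R2 = 20 // 4 = 5
Final: R2 = 5

5


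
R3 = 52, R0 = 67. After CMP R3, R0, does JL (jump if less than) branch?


Trace:
  R3 = 52, R0 = 67
  CMP R3, R0  → compares 52 vs 67
  JL checks: is 52 less than 67?
  52 < 67, so condition is true
Branch taken: Yes

Yes


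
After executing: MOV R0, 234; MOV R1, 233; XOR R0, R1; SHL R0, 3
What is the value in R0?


Register state trace:
  MOV R0, 234  → R0 = 234 (0b11101010)
  MOV R1, 233  → R1 = 233 (0b11101001)
  XOR R0, R1  → R0 = 234 XOR 233 = 3 (0b00000011)
  SHL R0, 3  → R0 = 3 << 3 = 24
Final: R0 = 24

24


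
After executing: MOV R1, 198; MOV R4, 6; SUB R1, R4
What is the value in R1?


Register state trace:
  MOV R1, 198  → R1 = 198
  MOV R4, 6  → R4 = 6
  SUB R1, R4  → R1 = 198 - 6 = 192
Final: R1 = 192

192


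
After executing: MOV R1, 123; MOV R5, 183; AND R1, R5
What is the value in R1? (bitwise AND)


Register state trace:
  MOV R1, 123  → R1 = 123 (0b01111011)
  MOV R5, 183  → R5 = 183 (0b10110111)
  AND R1, R5  → R1 = 123 AND 183 = 51 (0b00110011)
Final: R1 = 51

51


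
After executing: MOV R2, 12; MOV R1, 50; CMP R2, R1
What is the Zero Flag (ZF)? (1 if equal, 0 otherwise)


Register state trace:
  MOV R2, 12  → R2 = 12
  MOV R1, 50  → R1 = 50
  CMP R2, R1  → computes 12 - 50 = -38
  Result is nonzero, so values are not equal
ZF = 0

0


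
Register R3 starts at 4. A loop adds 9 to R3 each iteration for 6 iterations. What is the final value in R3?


Starting value: R3 = 4
  Iter 1: R3 = 4 + 9 = 13
  Iter 2: R3 = 13 + 9 = 22
  Iter 3: R3 = 22 + 9 = 31
  Iter 4: R3 = 31 + 9 = 40
  Iter 5: R3 = 40 + 9 = 49
  Iter 6: R3 = 49 + 9 = 58
Final: R3 = 58

58


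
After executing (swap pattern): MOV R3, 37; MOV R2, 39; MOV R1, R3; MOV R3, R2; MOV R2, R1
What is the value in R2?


Register state trace (swap pattern):
  MOV R3, 37  → R3 = 37
  MOV R2, 39  → R2 = 39
  MOV R1, R3  → R1 = 37  (save R3)
  MOV R3, R2  → R3 = 39  (R3 gets R2's value)
  MOV R2, R1  → R2 = 37  (R2 gets saved value)
Final: R2 = 37

37


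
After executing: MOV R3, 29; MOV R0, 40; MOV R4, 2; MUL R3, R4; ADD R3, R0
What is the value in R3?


Register state trace:
  MOV R3, 29  → R3 = 29
  MOV R0, 40  → R0 = 40
  MOV R4, 2  → R4 = 2
  MUL R3, R4  → R3 = 29 * 2 = 58
  ADD R3, R0  → R3 = 58 + 40 = 98
Final: R3 = 98

98


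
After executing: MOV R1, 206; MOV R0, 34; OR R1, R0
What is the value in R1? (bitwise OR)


Register state trace:
  MOV R1, 206  → R1 = 206 (0b11001110)
  MOV R0, 34  → R0 = 34 (0b00100010)
  OR R1, R0   → R1 = 206 OR 34 = 238 (0b11101110)
Final: R1 = 238

238


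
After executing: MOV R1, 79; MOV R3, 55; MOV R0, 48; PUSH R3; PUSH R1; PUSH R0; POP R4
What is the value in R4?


Stack trace (top is rightmost):
  MOV R1, 79  → R1 = 79
  MOV R3, 55  → R3 = 55
  MOV R0, 48  → R0 = 48
  PUSH R3  → stack: [55]
  PUSH R1  → stack: [55, 79]
  PUSH R0  → stack: [55, 79, 48]
  POP R4  → R4 = 48, stack: [55, 79]
Final: R4 = 48

48


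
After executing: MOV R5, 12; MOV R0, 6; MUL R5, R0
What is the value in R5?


Register state trace:
  MOV R5, 12  → R5 = 12
  MOV R0, 6  → R0 = 6
  MUL R5, R0  → R5 = 12 * 6 = 72
Final: R5 = 72

72


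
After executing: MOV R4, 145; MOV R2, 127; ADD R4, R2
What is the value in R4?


Register state trace:
  MOV R4, 145  → R4 = 145
  MOV R2, 127  → R2 = 127
  ADD R4, R2  → R4 = 145 + 127 = 272
Final: R4 = 272

272


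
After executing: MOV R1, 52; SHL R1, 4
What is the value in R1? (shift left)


Register state trace:
  MOV R1, 52  → R1 = 52
  SHL R1, 4  → R1 = 52 << 4 = 52 * 2^4 = 832
Final: R1 = 832

832


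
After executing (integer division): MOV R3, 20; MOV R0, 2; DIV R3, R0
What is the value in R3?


Register state trace:
  MOV R3, 20  → R3 = 20
  MOV R0, 2  → R0 = 2
  DIV R3, R0  → R3 = 20 // 2 = 10
Final: R3 = 10

10


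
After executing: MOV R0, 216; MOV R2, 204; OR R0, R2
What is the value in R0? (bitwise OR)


Register state trace:
  MOV R0, 216  → R0 = 216 (0b11011000)
  MOV R2, 204  → R2 = 204 (0b11001100)
  OR R0, R2   → R0 = 216 OR 204 = 220 (0b11011100)
Final: R0 = 220

220
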